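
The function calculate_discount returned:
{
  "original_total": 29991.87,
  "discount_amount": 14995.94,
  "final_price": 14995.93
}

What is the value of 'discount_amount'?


14995.94


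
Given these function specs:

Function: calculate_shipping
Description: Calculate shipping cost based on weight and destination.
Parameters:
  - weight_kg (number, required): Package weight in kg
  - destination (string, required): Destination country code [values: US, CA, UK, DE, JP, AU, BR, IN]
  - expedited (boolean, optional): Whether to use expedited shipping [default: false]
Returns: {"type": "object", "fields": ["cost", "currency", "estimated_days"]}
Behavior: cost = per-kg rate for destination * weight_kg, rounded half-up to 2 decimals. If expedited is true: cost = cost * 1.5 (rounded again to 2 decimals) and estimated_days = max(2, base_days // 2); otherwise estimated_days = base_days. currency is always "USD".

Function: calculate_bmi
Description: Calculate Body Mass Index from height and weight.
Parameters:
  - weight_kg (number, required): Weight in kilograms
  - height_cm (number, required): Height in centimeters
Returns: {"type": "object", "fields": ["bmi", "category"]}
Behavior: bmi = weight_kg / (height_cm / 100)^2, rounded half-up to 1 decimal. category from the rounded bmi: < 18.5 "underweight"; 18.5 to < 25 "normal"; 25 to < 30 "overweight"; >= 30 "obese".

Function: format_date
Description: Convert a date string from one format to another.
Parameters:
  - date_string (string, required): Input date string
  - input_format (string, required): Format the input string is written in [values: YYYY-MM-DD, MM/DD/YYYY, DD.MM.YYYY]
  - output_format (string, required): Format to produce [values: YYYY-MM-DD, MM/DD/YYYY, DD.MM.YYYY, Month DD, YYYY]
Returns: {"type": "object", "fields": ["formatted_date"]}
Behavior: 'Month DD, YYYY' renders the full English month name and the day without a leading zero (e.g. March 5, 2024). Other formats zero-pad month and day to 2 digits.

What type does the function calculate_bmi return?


The calculate_bmi spec declares Returns: {"type": "object", "fields": ["bmi", "category"]}
Type:
object


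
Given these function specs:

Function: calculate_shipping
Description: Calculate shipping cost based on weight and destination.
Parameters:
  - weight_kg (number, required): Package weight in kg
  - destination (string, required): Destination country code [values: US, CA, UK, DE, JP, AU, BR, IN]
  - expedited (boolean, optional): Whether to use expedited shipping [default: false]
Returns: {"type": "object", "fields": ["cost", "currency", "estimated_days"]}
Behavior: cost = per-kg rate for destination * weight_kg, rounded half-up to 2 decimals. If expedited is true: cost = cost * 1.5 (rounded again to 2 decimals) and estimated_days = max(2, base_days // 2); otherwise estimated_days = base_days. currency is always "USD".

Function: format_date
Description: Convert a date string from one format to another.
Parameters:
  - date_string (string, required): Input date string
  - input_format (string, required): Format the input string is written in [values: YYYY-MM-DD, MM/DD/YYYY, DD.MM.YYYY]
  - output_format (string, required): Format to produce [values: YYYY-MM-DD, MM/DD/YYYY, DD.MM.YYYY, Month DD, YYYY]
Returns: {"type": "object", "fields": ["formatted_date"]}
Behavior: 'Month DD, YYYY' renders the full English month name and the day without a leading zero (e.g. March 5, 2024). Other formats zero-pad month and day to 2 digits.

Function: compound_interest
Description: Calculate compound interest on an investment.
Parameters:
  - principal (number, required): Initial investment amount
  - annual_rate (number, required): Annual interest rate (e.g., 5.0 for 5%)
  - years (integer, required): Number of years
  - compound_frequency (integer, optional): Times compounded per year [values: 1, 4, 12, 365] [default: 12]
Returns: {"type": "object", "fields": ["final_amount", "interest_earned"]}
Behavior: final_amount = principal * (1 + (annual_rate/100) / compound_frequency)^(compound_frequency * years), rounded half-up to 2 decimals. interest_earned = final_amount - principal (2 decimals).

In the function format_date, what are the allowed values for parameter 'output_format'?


The format_date spec declares:
  - output_format (string, required): Format to produce [values: YYYY-MM-DD, MM/DD/YYYY, DD.MM.YYYY, Month DD, YYYY]
Allowed values:
YYYY-MM-DD, MM/DD/YYYY, DD.MM.YYYY, Month DD, YYYY


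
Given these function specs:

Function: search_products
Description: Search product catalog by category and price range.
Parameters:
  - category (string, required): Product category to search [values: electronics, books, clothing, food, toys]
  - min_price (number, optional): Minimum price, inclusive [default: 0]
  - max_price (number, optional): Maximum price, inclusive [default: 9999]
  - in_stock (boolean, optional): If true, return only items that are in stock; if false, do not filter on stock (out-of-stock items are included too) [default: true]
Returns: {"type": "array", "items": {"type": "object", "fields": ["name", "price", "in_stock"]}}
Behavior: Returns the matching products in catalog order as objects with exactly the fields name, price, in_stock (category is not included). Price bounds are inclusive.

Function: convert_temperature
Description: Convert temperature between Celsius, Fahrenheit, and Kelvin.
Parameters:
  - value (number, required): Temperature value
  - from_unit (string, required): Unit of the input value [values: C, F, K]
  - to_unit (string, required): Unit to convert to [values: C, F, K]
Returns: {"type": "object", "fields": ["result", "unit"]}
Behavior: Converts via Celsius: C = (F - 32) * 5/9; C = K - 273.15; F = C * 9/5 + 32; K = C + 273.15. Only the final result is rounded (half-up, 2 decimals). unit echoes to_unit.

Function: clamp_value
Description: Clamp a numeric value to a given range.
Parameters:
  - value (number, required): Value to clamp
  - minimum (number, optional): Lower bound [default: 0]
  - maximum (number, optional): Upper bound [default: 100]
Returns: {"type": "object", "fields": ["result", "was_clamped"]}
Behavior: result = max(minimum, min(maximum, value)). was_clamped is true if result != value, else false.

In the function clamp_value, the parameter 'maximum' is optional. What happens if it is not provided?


The clamp_value spec declares:
  - maximum (number, optional): Upper bound [default: 100]
It defaults to 100


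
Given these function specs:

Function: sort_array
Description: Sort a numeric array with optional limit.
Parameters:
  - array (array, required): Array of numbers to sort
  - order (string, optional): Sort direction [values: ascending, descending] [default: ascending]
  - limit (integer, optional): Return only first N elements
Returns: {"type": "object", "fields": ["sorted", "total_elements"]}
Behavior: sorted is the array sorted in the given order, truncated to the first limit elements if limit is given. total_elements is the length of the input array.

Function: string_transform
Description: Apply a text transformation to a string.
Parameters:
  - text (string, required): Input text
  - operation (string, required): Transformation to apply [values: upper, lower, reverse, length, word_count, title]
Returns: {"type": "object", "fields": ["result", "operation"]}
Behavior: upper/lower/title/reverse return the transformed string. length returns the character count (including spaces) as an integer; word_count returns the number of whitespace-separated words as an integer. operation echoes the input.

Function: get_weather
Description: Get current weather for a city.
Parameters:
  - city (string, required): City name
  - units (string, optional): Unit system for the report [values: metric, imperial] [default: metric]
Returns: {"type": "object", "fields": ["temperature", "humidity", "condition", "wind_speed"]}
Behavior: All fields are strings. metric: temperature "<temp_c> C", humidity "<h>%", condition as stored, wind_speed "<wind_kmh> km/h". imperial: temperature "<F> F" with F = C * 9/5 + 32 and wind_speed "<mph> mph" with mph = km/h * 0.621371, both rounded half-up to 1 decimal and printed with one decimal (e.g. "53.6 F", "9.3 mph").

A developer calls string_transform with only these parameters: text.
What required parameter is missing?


Required parameters: text, operation
Provided: text
Missing: operation
operation


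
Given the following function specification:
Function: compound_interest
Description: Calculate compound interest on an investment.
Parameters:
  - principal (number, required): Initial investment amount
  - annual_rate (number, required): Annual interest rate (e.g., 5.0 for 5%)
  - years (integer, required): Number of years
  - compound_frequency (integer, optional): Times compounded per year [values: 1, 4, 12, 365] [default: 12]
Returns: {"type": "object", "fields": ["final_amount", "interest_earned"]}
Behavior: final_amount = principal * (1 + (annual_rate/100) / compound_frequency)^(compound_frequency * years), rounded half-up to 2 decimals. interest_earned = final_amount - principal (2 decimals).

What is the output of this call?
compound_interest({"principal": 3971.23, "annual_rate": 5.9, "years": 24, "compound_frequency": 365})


rate per period = 5.9/100/365 = 0.000161643836 (keep full precision); periods = 365 * 24 = 8760
(1 + 0.000161643836)^8760 = 4.12013351
final_amount = 3971.23 * 4.12013351 = 16361.997804 -> 16362.00
interest_earned = 16362.00 - 3971.23 = 12390.77
Output:
{"final_amount": 16362.0, "interest_earned": 12390.77}


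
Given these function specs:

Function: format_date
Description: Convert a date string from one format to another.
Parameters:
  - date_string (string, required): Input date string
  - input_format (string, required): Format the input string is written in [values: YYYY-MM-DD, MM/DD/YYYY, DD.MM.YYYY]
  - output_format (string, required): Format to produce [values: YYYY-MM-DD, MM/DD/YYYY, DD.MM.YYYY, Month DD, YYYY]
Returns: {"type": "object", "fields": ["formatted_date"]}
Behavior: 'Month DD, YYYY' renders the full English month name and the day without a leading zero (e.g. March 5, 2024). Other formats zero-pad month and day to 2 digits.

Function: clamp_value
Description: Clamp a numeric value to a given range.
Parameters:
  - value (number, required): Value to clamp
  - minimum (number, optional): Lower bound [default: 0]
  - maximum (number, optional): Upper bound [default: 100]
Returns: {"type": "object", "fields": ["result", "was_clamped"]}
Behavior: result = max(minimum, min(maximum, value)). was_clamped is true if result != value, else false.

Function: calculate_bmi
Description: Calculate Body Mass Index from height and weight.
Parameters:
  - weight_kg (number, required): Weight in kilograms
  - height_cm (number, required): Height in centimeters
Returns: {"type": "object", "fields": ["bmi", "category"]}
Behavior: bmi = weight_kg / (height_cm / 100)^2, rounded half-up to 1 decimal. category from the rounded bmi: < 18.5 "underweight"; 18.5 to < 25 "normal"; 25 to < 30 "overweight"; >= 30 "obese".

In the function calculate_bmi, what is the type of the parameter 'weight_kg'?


The calculate_bmi spec declares:
  - weight_kg (number, required): Weight in kilograms
Type:
number


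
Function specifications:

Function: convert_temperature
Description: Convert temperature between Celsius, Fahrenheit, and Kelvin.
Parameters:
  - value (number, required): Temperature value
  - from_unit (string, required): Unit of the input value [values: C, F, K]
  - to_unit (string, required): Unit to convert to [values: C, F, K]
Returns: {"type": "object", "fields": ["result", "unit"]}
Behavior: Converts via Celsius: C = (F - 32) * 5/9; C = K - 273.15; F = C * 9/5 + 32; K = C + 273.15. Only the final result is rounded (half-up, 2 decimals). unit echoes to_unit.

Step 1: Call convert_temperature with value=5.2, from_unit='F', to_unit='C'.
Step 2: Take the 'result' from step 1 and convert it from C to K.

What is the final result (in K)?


Step 1: convert_temperature(value=5.2, from_unit=F, to_unit=C)
  To C: (5.2 - 32) * 5/9 = -14.888889
  Target is C: -14.888889
  Round to 2 decimals: -14.89
  -> result = -14.89 C
Step 2: convert_temperature(value=-14.89, from_unit=C, to_unit=K)
  Input already in C: -14.89
  To K: -14.89 + 273.15 = 258.26
  Round to 2 decimals: 258.26
  -> result = 258.26 K
258.26 K


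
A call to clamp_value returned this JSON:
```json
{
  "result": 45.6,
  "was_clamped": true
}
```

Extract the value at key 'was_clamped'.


true


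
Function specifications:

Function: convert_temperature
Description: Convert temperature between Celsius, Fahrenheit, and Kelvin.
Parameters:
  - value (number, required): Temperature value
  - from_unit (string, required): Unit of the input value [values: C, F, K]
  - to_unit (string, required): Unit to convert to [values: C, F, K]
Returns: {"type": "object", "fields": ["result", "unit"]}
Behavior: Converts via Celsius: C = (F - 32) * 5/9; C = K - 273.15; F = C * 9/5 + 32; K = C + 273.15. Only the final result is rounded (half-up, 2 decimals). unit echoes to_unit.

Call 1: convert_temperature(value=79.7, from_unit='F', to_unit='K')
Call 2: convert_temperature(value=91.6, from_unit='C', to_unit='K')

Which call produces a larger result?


Call 1:
  To C: (79.7 - 32) * 5/9 = 26.5
  To K: 26.5 + 273.15 = 299.65
  Round to 2 decimals: 299.65
  -> 299.65 K
Call 2:
  Input already in C: 91.6
  To K: 91.6 + 273.15 = 364.75
  Round to 2 decimals: 364.75
  -> 364.75 K
Call 2 (364.75 K)


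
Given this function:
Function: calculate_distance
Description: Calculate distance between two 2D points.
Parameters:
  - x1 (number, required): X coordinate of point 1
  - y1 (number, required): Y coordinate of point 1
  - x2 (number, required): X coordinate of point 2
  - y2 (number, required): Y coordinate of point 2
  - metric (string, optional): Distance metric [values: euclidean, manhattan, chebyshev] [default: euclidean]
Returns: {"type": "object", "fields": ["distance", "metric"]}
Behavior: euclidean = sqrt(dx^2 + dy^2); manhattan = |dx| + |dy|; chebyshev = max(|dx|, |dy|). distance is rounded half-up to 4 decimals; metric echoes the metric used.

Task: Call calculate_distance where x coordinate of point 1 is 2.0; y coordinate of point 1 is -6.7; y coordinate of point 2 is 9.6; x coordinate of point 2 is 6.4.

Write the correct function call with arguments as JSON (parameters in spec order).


Mapping each described value to its parameter name:
  'X coordinate of point 1' -> x1 = 2.0
  'Y coordinate of point 1' -> y1 = -6.7
  'Y coordinate of point 2' -> y2 = 9.6
  'X coordinate of point 2' -> x2 = 6.4
calculate_distance({"x1": 2.0, "y1": -6.7, "x2": 6.4, "y2": 9.6})


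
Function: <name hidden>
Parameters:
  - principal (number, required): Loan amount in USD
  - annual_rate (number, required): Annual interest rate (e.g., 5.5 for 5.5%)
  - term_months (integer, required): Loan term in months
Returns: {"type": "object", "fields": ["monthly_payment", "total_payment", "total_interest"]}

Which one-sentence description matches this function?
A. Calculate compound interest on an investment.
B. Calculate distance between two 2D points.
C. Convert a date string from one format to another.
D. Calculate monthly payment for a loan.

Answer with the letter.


Parameters principal, annual_rate, term_months and return ["monthly_payment", "total_payment", "total_interest"] fit: Calculate monthly payment for a loan.
D


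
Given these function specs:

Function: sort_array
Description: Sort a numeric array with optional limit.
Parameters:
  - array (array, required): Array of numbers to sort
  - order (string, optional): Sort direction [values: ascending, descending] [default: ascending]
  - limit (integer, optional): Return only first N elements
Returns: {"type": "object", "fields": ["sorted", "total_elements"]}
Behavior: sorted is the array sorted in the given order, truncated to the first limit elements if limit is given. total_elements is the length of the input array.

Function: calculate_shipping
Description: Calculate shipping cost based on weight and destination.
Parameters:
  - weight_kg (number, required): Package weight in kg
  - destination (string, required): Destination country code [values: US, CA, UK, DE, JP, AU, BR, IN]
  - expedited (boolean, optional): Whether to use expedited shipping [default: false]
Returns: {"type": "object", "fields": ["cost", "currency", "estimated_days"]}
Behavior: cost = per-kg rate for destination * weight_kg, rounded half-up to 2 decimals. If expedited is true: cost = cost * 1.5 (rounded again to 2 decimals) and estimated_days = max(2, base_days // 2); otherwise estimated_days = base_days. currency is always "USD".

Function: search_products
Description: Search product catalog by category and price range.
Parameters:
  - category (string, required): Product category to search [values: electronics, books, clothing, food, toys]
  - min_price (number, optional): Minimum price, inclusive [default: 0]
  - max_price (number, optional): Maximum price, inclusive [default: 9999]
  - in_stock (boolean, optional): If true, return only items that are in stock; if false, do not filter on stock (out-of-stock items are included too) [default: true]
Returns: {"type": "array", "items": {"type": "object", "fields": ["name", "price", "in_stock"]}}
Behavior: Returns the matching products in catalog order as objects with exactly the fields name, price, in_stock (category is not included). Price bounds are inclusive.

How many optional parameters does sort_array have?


Parameters of sort_array: array (required), order (optional), limit (optional)
Optional count:
2


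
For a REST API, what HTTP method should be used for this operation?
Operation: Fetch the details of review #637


GET = read, POST = create, PUT = update/replace, DELETE = remove
This operation is a read.
GET


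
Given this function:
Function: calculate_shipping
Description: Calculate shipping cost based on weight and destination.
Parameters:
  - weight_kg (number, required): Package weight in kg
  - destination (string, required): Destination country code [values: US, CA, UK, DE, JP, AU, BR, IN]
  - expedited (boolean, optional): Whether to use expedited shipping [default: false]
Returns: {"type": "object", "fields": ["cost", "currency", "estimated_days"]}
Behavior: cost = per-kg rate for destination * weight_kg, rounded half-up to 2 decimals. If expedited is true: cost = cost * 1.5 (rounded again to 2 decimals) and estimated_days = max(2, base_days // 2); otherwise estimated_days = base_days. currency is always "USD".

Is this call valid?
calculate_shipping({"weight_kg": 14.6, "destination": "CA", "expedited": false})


Checking all required parameters present and types match... All valid.
Valid


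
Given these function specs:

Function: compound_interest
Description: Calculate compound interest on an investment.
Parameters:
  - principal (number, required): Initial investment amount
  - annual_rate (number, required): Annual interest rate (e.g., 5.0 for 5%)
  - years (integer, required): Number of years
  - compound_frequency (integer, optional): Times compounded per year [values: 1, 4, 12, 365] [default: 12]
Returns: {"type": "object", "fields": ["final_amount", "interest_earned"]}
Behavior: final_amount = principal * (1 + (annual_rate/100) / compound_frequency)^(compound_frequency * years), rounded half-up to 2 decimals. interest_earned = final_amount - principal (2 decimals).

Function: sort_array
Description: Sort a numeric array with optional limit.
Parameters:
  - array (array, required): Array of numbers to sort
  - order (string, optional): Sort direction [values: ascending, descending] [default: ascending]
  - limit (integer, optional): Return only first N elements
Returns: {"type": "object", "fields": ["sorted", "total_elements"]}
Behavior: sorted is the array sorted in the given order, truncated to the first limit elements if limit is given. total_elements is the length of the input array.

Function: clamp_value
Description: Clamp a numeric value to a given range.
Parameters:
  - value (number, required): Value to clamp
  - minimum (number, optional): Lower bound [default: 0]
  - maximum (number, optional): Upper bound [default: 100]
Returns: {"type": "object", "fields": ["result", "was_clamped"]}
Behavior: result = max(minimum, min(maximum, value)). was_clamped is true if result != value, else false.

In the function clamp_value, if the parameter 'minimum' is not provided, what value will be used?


The clamp_value spec declares:
  - minimum (number, optional): Lower bound [default: 0]
Default:
0


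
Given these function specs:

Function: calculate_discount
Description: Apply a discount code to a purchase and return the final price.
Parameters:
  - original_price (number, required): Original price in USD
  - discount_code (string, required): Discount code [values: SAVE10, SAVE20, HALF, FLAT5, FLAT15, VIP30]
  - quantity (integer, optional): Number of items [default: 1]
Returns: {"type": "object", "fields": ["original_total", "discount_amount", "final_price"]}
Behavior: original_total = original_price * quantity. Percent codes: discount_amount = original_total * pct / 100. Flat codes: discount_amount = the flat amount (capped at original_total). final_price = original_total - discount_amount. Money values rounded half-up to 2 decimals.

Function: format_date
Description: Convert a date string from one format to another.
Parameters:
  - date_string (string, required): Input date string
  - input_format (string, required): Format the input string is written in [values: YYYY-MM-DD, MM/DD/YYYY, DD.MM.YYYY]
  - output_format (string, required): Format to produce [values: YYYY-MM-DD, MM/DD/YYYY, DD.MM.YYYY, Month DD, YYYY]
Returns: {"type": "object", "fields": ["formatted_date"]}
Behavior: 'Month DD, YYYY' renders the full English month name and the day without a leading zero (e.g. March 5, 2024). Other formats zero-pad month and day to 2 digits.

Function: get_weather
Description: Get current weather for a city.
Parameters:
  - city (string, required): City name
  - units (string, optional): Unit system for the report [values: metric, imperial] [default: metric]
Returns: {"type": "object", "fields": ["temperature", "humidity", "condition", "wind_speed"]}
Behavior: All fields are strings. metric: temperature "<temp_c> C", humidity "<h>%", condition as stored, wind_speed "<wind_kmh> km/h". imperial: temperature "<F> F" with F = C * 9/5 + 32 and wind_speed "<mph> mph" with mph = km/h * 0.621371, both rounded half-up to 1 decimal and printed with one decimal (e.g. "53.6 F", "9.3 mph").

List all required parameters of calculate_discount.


Parameters of calculate_discount and their required/optional flag:
  original_price: required
  discount_code: required
  quantity: optional
discount_code, original_price


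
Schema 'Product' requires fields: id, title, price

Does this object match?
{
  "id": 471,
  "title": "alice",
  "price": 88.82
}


Checking required fields... All present.
Valid - all required fields present


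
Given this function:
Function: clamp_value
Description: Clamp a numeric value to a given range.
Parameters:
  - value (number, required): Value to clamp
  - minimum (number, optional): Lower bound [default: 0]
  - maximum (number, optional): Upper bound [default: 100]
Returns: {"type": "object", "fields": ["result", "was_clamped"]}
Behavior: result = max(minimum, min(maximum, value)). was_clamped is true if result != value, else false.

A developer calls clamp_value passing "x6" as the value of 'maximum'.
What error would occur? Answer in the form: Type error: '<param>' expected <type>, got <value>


Spec: 'maximum' is declared as number; "x6" is a string.
Type error: 'maximum' expected number, got "x6"


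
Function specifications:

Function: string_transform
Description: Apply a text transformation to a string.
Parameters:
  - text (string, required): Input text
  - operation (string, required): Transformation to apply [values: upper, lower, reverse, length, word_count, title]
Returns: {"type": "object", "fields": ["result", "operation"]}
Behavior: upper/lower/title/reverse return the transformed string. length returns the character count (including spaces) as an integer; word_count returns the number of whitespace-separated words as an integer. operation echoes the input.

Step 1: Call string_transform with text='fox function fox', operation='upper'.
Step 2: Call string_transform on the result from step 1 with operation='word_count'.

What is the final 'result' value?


Step 1: string_transform(text='fox function fox', operation='upper')
  -> result = 'FOX FUNCTION FOX'
Step 2: string_transform(text='FOX FUNCTION FOX', operation='word_count')
  words: FOX, FUNCTION, FOX -> 3
  -> result = 3
3


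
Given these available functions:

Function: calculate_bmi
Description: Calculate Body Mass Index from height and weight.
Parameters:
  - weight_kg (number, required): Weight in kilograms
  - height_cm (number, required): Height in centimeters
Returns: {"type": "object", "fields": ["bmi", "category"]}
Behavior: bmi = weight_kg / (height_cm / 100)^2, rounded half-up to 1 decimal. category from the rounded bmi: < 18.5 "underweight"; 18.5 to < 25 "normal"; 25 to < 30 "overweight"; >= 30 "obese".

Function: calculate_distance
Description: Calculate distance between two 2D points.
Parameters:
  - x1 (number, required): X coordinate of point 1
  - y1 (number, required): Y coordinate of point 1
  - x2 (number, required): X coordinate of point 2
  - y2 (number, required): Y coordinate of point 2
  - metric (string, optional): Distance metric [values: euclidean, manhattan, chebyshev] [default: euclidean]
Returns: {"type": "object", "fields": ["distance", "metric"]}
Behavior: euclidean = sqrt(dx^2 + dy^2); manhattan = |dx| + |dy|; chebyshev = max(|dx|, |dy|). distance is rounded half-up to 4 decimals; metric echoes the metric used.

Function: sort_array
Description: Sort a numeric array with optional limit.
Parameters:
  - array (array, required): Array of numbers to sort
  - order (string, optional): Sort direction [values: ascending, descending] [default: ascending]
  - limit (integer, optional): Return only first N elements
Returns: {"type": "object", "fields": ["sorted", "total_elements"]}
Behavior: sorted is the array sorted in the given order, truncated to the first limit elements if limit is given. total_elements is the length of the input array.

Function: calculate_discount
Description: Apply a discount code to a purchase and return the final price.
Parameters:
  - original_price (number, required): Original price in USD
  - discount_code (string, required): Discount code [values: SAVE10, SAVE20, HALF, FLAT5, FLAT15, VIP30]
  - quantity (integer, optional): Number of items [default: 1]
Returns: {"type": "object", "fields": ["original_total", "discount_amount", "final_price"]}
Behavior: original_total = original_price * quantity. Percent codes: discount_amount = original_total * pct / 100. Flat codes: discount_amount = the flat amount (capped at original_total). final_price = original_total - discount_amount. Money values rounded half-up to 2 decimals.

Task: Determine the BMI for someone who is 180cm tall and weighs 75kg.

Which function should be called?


The task needs a function whose description is: Calculate Body Mass Index from height and weight.
calculate_bmi


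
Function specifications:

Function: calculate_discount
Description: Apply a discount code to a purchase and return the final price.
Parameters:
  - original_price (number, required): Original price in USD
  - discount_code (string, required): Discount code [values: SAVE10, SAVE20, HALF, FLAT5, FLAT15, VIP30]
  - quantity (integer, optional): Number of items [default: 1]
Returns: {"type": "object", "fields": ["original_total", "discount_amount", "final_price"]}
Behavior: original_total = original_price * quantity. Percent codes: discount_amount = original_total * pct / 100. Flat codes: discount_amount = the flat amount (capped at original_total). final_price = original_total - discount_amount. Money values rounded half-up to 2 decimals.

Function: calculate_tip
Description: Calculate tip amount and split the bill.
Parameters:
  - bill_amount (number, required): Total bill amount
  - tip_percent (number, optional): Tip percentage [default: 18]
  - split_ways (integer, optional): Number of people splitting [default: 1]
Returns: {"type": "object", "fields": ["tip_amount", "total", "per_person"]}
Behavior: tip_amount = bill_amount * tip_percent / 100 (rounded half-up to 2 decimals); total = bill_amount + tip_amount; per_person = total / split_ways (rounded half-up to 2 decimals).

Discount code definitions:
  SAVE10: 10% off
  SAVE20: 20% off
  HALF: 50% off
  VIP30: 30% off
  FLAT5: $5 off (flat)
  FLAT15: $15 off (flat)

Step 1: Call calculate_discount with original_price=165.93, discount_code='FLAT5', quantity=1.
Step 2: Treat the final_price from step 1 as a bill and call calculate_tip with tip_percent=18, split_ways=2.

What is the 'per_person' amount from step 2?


Step 1: calculate_discount(original_price=165.93, discount_code=FLAT5, quantity=1)
  original_total = 165.93 * 1 = 165.93
  FLAT5 = $5 flat: discount_amount = min(5.00, 165.93) = 5.00
  final_price = 165.93 - 5.00 = 160.93
  -> final_price = 160.93
Step 2: calculate_tip(bill_amount=160.93, tip_percent=18, split_ways=2)
  tip_amount = 160.93 * 18/100 = 28.9674 -> 28.97
  total = 160.93 + 28.97 = 189.90
  per_person = 189.90 / 2 = 94.95 -> 94.95
  -> per_person = 94.95
$94.95


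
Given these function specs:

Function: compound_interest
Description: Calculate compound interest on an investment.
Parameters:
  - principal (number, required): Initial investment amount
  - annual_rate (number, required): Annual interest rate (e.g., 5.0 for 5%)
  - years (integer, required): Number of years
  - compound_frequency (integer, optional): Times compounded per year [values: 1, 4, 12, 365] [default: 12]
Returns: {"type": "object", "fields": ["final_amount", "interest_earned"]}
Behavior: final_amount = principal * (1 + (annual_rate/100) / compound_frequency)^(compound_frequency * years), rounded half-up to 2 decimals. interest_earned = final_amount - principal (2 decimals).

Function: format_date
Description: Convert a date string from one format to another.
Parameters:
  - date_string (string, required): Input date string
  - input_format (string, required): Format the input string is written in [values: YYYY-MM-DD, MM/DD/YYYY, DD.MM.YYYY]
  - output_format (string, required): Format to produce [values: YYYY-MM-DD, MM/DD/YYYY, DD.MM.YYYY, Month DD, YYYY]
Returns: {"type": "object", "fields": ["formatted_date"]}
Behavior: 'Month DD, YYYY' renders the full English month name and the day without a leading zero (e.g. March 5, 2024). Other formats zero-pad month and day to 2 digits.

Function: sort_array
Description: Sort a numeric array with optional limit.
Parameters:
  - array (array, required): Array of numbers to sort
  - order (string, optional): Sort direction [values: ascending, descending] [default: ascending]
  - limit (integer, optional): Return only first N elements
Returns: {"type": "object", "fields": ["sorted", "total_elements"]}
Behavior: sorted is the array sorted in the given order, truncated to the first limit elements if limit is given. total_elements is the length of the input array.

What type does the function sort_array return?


The sort_array spec declares Returns: {"type": "object", "fields": ["sorted", "total_elements"]}
Type:
object


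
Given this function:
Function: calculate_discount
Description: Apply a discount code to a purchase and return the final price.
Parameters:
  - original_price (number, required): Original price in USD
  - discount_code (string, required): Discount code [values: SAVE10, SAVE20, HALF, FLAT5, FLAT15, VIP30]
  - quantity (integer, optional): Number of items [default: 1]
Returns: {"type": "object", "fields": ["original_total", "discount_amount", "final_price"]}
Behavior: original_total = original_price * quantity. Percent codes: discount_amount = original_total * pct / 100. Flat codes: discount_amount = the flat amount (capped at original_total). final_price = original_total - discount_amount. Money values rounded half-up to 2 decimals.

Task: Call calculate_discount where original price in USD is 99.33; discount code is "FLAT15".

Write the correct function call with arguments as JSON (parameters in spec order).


Mapping each described value to its parameter name:
  'Original price in USD' -> original_price = 99.33
  'Discount code' -> discount_code = "FLAT15"
calculate_discount({"original_price": 99.33, "discount_code": "FLAT15"})


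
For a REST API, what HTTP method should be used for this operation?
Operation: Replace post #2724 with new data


GET = read, POST = create, PUT = update/replace, DELETE = remove
This operation is an update/replace.
PUT


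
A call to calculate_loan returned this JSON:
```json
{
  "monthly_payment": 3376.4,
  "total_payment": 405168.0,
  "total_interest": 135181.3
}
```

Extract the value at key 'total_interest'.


135181.3


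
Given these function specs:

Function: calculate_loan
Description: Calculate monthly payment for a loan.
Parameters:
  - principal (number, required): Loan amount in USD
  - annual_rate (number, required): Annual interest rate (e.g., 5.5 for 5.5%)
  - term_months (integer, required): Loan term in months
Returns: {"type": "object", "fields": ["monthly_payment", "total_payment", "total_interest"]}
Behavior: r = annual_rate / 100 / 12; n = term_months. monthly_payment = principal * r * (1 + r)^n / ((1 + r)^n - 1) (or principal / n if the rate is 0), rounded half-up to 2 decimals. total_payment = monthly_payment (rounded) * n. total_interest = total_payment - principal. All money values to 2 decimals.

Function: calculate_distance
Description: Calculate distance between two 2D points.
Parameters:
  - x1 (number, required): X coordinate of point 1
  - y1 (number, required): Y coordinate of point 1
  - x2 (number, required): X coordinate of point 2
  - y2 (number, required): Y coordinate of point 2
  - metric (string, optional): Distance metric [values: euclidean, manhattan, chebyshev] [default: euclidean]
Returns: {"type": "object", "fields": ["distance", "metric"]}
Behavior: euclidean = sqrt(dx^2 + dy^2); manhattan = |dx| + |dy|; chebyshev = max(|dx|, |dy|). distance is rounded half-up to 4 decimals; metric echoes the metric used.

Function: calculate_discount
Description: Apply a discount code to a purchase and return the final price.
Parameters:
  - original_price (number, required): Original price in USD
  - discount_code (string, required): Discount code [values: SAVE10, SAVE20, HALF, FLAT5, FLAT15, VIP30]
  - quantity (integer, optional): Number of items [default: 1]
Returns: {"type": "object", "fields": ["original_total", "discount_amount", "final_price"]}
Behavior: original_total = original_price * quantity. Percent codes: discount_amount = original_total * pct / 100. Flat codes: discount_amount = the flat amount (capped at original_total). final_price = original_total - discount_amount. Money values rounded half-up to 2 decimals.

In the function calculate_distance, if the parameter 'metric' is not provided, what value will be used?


The calculate_distance spec declares:
  - metric (string, optional): Distance metric [values: euclidean, manhattan, chebyshev] [default: euclidean]
Default:
euclidean


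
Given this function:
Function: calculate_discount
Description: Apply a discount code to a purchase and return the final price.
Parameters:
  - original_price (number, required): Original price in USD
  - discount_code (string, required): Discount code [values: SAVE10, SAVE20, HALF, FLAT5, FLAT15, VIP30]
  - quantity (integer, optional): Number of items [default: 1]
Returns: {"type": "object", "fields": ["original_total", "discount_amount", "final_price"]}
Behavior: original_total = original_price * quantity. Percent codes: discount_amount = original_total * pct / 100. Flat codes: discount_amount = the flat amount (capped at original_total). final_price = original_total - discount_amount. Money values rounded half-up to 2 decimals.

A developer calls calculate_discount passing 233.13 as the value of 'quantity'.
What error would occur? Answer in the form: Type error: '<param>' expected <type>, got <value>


Spec: 'quantity' is declared as integer; 233.13 is a non-integer number.
Type error: 'quantity' expected integer, got 233.13


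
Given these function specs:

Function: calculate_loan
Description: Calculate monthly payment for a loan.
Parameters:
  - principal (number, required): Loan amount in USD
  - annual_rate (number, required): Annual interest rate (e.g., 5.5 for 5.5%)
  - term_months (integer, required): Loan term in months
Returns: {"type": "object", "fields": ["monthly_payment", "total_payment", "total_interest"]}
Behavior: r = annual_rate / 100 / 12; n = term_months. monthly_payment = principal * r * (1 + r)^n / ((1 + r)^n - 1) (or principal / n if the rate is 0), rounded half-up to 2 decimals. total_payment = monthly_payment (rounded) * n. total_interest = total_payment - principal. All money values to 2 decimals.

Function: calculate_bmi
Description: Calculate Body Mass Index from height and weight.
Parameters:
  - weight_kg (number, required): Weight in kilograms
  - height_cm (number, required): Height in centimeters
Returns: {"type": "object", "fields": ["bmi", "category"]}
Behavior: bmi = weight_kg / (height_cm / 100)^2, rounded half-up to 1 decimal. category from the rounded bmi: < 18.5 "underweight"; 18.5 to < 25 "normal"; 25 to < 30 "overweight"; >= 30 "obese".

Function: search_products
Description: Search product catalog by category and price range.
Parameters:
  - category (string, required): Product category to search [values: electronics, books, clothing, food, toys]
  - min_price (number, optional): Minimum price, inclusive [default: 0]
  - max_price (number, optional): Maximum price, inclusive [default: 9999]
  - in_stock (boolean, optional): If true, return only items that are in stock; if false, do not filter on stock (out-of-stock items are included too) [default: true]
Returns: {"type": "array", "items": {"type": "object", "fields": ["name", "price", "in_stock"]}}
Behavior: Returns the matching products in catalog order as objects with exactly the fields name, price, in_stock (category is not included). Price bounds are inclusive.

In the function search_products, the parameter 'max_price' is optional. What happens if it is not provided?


The search_products spec declares:
  - max_price (number, optional): Maximum price, inclusive [default: 9999]
It defaults to 9999


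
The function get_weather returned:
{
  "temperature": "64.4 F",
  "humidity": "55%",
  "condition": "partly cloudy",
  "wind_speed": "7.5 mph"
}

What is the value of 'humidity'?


55%


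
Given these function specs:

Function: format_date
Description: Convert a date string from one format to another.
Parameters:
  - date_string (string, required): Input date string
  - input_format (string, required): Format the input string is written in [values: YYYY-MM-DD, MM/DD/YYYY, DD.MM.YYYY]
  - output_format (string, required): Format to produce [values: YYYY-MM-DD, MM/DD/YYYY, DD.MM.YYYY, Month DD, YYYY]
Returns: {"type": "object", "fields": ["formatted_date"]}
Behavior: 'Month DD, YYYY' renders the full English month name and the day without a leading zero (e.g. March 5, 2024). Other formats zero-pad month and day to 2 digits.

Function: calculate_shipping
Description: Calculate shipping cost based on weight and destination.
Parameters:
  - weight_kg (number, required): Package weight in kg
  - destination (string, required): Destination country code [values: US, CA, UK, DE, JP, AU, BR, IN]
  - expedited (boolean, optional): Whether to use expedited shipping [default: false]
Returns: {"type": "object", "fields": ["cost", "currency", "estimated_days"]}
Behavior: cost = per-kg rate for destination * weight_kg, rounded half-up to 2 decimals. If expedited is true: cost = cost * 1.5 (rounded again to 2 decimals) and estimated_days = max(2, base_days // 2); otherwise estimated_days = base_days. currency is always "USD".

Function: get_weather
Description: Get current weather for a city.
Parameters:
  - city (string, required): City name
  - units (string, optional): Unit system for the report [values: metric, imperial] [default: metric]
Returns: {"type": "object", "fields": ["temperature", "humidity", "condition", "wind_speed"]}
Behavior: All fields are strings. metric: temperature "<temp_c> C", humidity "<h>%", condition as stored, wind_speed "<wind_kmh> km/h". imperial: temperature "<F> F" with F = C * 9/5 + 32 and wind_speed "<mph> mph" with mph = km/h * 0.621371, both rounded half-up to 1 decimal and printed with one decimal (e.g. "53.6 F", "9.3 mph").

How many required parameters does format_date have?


Parameters of format_date: date_string (required), input_format (required), output_format (required)
Required count:
3
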